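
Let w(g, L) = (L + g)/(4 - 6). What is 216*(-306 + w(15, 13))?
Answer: -69120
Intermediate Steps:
w(g, L) = -L/2 - g/2 (w(g, L) = (L + g)/(-2) = (L + g)*(-½) = -L/2 - g/2)
216*(-306 + w(15, 13)) = 216*(-306 + (-½*13 - ½*15)) = 216*(-306 + (-13/2 - 15/2)) = 216*(-306 - 14) = 216*(-320) = -69120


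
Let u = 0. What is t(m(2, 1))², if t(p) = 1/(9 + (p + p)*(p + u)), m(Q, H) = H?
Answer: 1/121 ≈ 0.0082645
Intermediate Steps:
t(p) = 1/(9 + 2*p²) (t(p) = 1/(9 + (p + p)*(p + 0)) = 1/(9 + (2*p)*p) = 1/(9 + 2*p²))
t(m(2, 1))² = (1/(9 + 2*1²))² = (1/(9 + 2*1))² = (1/(9 + 2))² = (1/11)² = 1/121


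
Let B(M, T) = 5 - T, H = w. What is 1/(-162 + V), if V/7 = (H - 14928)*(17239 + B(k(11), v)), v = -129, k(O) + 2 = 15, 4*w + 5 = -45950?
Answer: -4/12850270185 ≈ -3.1128e-10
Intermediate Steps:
w = -45955/4 (w = -5/4 + (1/4)*(-45950) = -5/4 - 22975/2 = -45955/4 ≈ -11489.)
H = -45955/4 ≈ -11489.
k(O) = 13 (k(O) = -2 + 15 = 13)
V = -12850269537/4 (V = 7*((-45955/4 - 14928)*(17239 + (5 - 1*(-129)))) = 7*(-105667*(17239 + (5 + 129))/4) = 7*(-105667*(17239 + 134)/4) = 7*(-105667/4*17373) = 7*(-1835752791/4) = -12850269537/4 ≈ -3.2126e+9)
1/(-162 + V) = 1/(-162 - 12850269537/4) = 1/(-12850270185/4) = -4/12850270185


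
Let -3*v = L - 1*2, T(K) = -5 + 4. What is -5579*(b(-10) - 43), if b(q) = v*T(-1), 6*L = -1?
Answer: 4390673/18 ≈ 2.4393e+5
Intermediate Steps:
T(K) = -1
L = -1/6 (L = (1/6)*(-1) = -1/6 ≈ -0.16667)
v = 13/18 (v = -(-1/6 - 1*2)/3 = -(-1/6 - 2)/3 = -1/3*(-13/6) = 13/18 ≈ 0.72222)
b(q) = -13/18 (b(q) = (13/18)*(-1) = -13/18)
-5579*(b(-10) - 43) = -5579*(-13/18 - 43) = -5579*(-787/18) = 4390673/18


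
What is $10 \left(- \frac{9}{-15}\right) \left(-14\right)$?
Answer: $-84$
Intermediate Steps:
$10 \left(- \frac{9}{-15}\right) \left(-14\right) = 10 \left(\left(-9\right) \left(- \frac{1}{15}\right)\right) \left(-14\right) = 10 \cdot \frac{3}{5} \left(-14\right) = 6 \left(-14\right) = -84$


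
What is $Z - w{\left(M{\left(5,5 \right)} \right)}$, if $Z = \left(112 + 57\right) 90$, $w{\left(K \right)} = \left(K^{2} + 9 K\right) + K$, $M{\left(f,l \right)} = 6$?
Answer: $15114$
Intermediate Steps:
$w{\left(K \right)} = K^{2} + 10 K$
$Z = 15210$ ($Z = 169 \cdot 90 = 15210$)
$Z - w{\left(M{\left(5,5 \right)} \right)} = 15210 - 6 \left(10 + 6\right) = 15210 - 6 \cdot 16 = 15210 - 96 = 15114$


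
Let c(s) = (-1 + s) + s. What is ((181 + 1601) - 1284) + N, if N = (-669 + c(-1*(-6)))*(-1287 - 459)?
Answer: 1149366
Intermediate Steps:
c(s) = -1 + 2*s
N = 1148868 (N = (-669 + (-1 + 2*(-1*(-6))))*(-1287 - 459) = (-669 + (-1 + 2*6))*(-1746) = (-669 + (-1 + 12))*(-1746) = (-669 + 11)*(-1746) = -658*(-1746) = 1148868)
((181 + 1601) - 1284) + N = ((181 + 1601) - 1284) + 1148868 = (1782 - 1284) + 1148868 = 498 + 1148868 = 1149366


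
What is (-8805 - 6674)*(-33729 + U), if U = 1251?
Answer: 502726962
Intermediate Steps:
(-8805 - 6674)*(-33729 + U) = (-8805 - 6674)*(-33729 + 1251) = -15479*(-32478) = 502726962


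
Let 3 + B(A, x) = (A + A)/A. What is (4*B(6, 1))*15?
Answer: -60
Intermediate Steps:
B(A, x) = -1 (B(A, x) = -3 + (A + A)/A = -3 + (2*A)/A = -3 + 2 = -1)
(4*B(6, 1))*15 = (4*(-1))*15 = -4*15 = -60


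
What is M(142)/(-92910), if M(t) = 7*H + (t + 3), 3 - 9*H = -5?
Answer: -1361/836190 ≈ -0.0016276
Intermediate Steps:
H = 8/9 (H = ⅓ - ⅑*(-5) = ⅓ + 5/9 = 8/9 ≈ 0.88889)
M(t) = 83/9 + t (M(t) = 7*(8/9) + (t + 3) = 56/9 + (3 + t) = 83/9 + t)
M(142)/(-92910) = (83/9 + 142)/(-92910) = (1361/9)*(-1/92910) = -1361/836190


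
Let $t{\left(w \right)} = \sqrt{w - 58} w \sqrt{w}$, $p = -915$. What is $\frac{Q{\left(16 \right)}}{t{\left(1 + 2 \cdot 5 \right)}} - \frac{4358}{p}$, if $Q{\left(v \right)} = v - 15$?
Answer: $\frac{4358}{915} - \frac{i \sqrt{517}}{5687} \approx 4.7628 - 0.0039982 i$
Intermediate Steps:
$Q{\left(v \right)} = -15 + v$
$t{\left(w \right)} = w^{\frac{3}{2}} \sqrt{-58 + w}$ ($t{\left(w \right)} = \sqrt{-58 + w} w \sqrt{w} = w \sqrt{-58 + w} \sqrt{w} = w^{\frac{3}{2}} \sqrt{-58 + w}$)
$\frac{Q{\left(16 \right)}}{t{\left(1 + 2 \cdot 5 \right)}} - \frac{4358}{p} = \frac{-15 + 16}{\left(1 + 2 \cdot 5\right)^{\frac{3}{2}} \sqrt{-58 + \left(1 + 2 \cdot 5\right)}} - \frac{4358}{-915} = 1 \frac{1}{\left(1 + 10\right)^{\frac{3}{2}} \sqrt{-58 + \left(1 + 10\right)}} - - \frac{4358}{915} = 1 \frac{1}{11^{\frac{3}{2}} \sqrt{-58 + 11}} + \frac{4358}{915} = 1 \frac{1}{11 \sqrt{11} \sqrt{-47}} + \frac{4358}{915} = 1 \frac{1}{11 \sqrt{11} i \sqrt{47}} + \frac{4358}{915} = 1 \frac{1}{11 i \sqrt{517}} + \frac{4358}{915} = 1 \left(- \frac{i \sqrt{517}}{5687}\right) + \frac{4358}{915} = - \frac{i \sqrt{517}}{5687} + \frac{4358}{915} = \frac{4358}{915} - \frac{i \sqrt{517}}{5687}$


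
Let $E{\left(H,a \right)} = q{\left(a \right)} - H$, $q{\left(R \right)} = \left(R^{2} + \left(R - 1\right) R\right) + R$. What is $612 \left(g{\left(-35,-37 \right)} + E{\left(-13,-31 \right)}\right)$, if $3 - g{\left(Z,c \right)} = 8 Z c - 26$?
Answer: $-5138352$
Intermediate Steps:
$q{\left(R \right)} = R + R^{2} + R \left(-1 + R\right)$ ($q{\left(R \right)} = \left(R^{2} + \left(R - 1\right) R\right) + R = \left(R^{2} + \left(-1 + R\right) R\right) + R = \left(R^{2} + R \left(-1 + R\right)\right) + R = R + R^{2} + R \left(-1 + R\right)$)
$g{\left(Z,c \right)} = 29 - 8 Z c$ ($g{\left(Z,c \right)} = 3 - \left(8 Z c - 26\right) = 3 - \left(-26 + 8 Z c\right) = 29 - 8 Z c$)
$E{\left(H,a \right)} = - H + 2 a^{2}$ ($E{\left(H,a \right)} = 2 a^{2} - H = - H + 2 a^{2}$)
$612 \left(g{\left(-35,-37 \right)} + E{\left(-13,-31 \right)}\right) = 612 \left(\left(29 - \left(-280\right) \left(-37\right)\right) - \left(-13 - 2 \left(-31\right)^{2}\right)\right) = 612 \left(\left(29 - 10360\right) + \left(13 + 2 \cdot 961\right)\right) = 612 \left(-10331 + \left(13 + 1922\right)\right) = 612 \left(-10331 + 1935\right) = 612 \left(-8396\right) = -5138352$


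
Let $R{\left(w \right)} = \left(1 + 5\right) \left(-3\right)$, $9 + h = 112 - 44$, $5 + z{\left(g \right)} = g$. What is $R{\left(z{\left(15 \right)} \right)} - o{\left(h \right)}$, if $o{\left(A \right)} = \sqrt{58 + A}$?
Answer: $-18 - 3 \sqrt{13} \approx -28.817$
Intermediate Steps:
$z{\left(g \right)} = -5 + g$
$h = 59$ ($h = -9 + \left(112 - 44\right) = -9 + 68 = 59$)
$R{\left(w \right)} = -18$ ($R{\left(w \right)} = 6 \left(-3\right) = -18$)
$R{\left(z{\left(15 \right)} \right)} - o{\left(h \right)} = -18 - \sqrt{58 + 59} = -18 - \sqrt{117} = -18 - 3 \sqrt{13}$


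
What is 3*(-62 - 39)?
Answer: -303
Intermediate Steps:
3*(-62 - 39) = 3*(-101) = -303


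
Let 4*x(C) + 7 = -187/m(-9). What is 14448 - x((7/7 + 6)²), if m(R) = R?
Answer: 130001/9 ≈ 14445.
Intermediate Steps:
x(C) = 31/9 (x(C) = -7/4 + (-187/(-9))/4 = -7/4 + (-187*(-⅑))/4 = -7/4 + (¼)*(187/9) = -7/4 + 187/36 = 31/9)
14448 - x((7/7 + 6)²) = 14448 - 1*31/9 = 14448 - 31/9 = 130001/9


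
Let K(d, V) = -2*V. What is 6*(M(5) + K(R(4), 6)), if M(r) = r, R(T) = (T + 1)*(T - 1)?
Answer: -42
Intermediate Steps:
R(T) = (1 + T)*(-1 + T)
6*(M(5) + K(R(4), 6)) = 6*(5 - 2*6) = 6*(5 - 12) = 6*(-7) = -42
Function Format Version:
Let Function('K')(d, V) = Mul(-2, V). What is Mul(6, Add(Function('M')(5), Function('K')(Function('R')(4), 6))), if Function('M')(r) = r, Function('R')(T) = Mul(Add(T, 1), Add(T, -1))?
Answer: -42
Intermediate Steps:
Function('R')(T) = Mul(Add(1, T), Add(-1, T))
Mul(6, Add(Function('M')(5), Function('K')(Function('R')(4), 6))) = Mul(6, Add(5, Mul(-2, 6))) = Mul(6, Add(5, -12)) = Mul(6, -7) = -42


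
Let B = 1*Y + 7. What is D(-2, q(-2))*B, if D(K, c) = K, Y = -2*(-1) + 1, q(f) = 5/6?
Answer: -20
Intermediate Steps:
q(f) = 5/6 (q(f) = 5*(1/6) = 5/6)
Y = 3 (Y = 2 + 1 = 3)
B = 10 (B = 1*3 + 7 = 3 + 7 = 10)
D(-2, q(-2))*B = -2*10 = -20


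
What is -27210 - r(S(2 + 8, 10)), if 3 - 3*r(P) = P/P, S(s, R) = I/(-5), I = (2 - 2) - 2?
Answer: -81632/3 ≈ -27211.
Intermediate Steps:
I = -2 (I = 0 - 2 = -2)
S(s, R) = ⅖ (S(s, R) = -2/(-5) = -2*(-⅕) = ⅖)
r(P) = ⅔ (r(P) = 1 - P/(3*P) = 1 - ⅓*1 = 1 - ⅓ = ⅔)
-27210 - r(S(2 + 8, 10)) = -27210 - 1*⅔ = -27210 - ⅔ = -81632/3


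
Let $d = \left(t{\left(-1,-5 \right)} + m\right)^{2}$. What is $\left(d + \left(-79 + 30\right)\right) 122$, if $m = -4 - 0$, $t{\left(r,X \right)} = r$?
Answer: $-2928$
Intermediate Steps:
$m = -4$ ($m = -4 + 0 = -4$)
$d = 25$ ($d = \left(-1 - 4\right)^{2} = \left(-5\right)^{2} = 25$)
$\left(d + \left(-79 + 30\right)\right) 122 = \left(25 + \left(-79 + 30\right)\right) 122 = \left(25 - 49\right) 122 = \left(-24\right) 122 = -2928$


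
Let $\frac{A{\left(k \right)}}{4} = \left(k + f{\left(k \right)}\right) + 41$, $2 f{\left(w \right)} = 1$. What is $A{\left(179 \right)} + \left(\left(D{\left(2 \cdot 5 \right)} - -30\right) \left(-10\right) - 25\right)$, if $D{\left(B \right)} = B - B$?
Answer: $557$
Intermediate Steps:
$f{\left(w \right)} = \frac{1}{2}$ ($f{\left(w \right)} = \frac{1}{2} \cdot 1 = \frac{1}{2}$)
$D{\left(B \right)} = 0$
$A{\left(k \right)} = 166 + 4 k$ ($A{\left(k \right)} = 4 \left(\left(k + \frac{1}{2}\right) + 41\right) = 4 \left(\left(\frac{1}{2} + k\right) + 41\right) = 4 \left(\frac{83}{2} + k\right) = 166 + 4 k$)
$A{\left(179 \right)} + \left(\left(D{\left(2 \cdot 5 \right)} - -30\right) \left(-10\right) - 25\right) = \left(166 + 4 \cdot 179\right) + \left(\left(0 - -30\right) \left(-10\right) - 25\right) = \left(166 + 716\right) + \left(\left(0 + 30\right) \left(-10\right) - 25\right) = 882 + \left(30 \left(-10\right) - 25\right) = 882 - 325 = 557$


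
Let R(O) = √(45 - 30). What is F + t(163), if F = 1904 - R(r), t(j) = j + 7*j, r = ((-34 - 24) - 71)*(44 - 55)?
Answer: 3208 - √15 ≈ 3204.1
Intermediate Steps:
r = 1419 (r = (-58 - 71)*(-11) = -129*(-11) = 1419)
R(O) = √15
t(j) = 8*j
F = 1904 - √15 ≈ 1900.1
F + t(163) = (1904 - √15) + 8*163 = (1904 - √15) + 1304 = 3208 - √15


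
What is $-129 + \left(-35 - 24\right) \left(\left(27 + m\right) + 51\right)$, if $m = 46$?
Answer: $-7445$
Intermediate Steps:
$-129 + \left(-35 - 24\right) \left(\left(27 + m\right) + 51\right) = -129 + \left(-35 - 24\right) \left(\left(27 + 46\right) + 51\right) = -129 - 59 \left(73 + 51\right) = -129 - 7316 = -7445$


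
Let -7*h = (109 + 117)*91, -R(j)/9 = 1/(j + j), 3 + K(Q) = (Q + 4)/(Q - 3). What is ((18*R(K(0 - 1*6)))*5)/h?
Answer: -729/14690 ≈ -0.049626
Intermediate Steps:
K(Q) = -3 + (4 + Q)/(-3 + Q) (K(Q) = -3 + (Q + 4)/(Q - 3) = -3 + (4 + Q)/(-3 + Q))
R(j) = -9/(2*j) (R(j) = -9/(j + j) = -9*1/(2*j) = -9/(2*j))
h = -2938 (h = -(109 + 117)*91/7 = -226*91/7 = -⅐*20566 = -2938)
((18*R(K(0 - 1*6)))*5)/h = ((18*(-9*(-3 + (0 - 1*6))/(13 - 2*(0 - 1*6))/2))*5)/(-2938) = ((18*(-9*(-3 + (0 - 6))/(13 - 2*(0 - 6))/2))*5)*(-1/2938) = ((18*(-9*(-3 - 6)/(13 - 2*(-6))/2))*5)*(-1/2938) = ((18*(-9*(-9/(13 + 12))/2))*5)*(-1/2938) = ((18*(-9/(2*((-⅑*25)))))*5)*(-1/2938) = ((18*(-9/(2*(-25/9))))*5)*(-1/2938) = ((18*(-9/2*(-9/25)))*5)*(-1/2938) = ((18*(81/50))*5)*(-1/2938) = ((729/25)*5)*(-1/2938) = (729/5)*(-1/2938) = -729/14690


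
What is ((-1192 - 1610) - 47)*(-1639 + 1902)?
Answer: -749287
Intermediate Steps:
((-1192 - 1610) - 47)*(-1639 + 1902) = (-2802 - 47)*263 = -2849*263 = -749287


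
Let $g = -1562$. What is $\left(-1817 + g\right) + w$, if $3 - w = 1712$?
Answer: $-5088$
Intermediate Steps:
$w = -1709$ ($w = 3 - 1712 = -1709$)
$\left(-1817 + g\right) + w = \left(-1817 - 1562\right) - 1709 = -3379 - 1709 = -5088$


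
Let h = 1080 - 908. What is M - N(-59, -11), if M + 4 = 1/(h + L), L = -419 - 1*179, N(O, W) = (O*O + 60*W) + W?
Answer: -1198765/426 ≈ -2814.0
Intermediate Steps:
N(O, W) = O**2 + 61*W (N(O, W) = (O**2 + 60*W) + W = O**2 + 61*W)
L = -598 (L = -419 - 179 = -598)
h = 172
M = -1705/426 (M = -4 + 1/(172 - 598) = -4 + 1/(-426) = -4 - 1/426 = -1705/426 ≈ -4.0023)
M - N(-59, -11) = -1705/426 - ((-59)**2 + 61*(-11)) = -1705/426 - (3481 - 671) = -1705/426 - 1*2810 = -1705/426 - 2810 = -1198765/426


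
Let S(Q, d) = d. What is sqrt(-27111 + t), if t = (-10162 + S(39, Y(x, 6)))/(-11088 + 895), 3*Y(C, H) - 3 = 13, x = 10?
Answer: I*sqrt(25349893116621)/30579 ≈ 164.65*I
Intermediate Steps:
Y(C, H) = 16/3 (Y(C, H) = 1 + (1/3)*13 = 1 + 13/3 = 16/3)
t = 30470/30579 (t = (-10162 + 16/3)/(-11088 + 895) = -30470/3/(-10193) = -30470/3*(-1/10193) = 30470/30579 ≈ 0.99644)
sqrt(-27111 + t) = sqrt(-27111 + 30470/30579) = sqrt(-828996799/30579) = I*sqrt(25349893116621)/30579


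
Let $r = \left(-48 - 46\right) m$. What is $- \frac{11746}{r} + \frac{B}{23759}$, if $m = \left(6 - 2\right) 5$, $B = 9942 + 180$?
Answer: $\frac{149051287}{22333460} \approx 6.6739$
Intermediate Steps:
$B = 10122$
$m = 20$ ($m = 4 \cdot 5 = 20$)
$r = -1880$ ($r = \left(-48 - 46\right) 20 = \left(-94\right) 20 = -1880$)
$- \frac{11746}{r} + \frac{B}{23759} = - \frac{11746}{-1880} + \frac{10122}{23759} = \left(-11746\right) \left(- \frac{1}{1880}\right) + 10122 \cdot \frac{1}{23759} = \frac{5873}{940} + \frac{10122}{23759} = \frac{149051287}{22333460}$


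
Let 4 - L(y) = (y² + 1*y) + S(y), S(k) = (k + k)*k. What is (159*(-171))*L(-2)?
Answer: 163134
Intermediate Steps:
S(k) = 2*k² (S(k) = (2*k)*k = 2*k²)
L(y) = 4 - y - 3*y² (L(y) = 4 - ((y² + 1*y) + 2*y²) = 4 - ((y² + y) + 2*y²) = 4 - ((y + y²) + 2*y²) = 4 - (y + 3*y²) = 4 + (-y - 3*y²) = 4 - y - 3*y²)
(159*(-171))*L(-2) = (159*(-171))*(4 - 1*(-2) - 3*(-2)²) = -27189*(4 + 2 - 3*4) = -27189*(4 + 2 - 12) = -27189*(-6) = 163134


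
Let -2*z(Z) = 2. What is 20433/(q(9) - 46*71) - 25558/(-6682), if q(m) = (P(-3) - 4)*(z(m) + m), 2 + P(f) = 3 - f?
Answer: -2040803/839362 ≈ -2.4314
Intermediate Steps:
P(f) = 1 - f (P(f) = -2 + (3 - f) = 1 - f)
z(Z) = -1 (z(Z) = -1/2*2 = -1)
q(m) = 0 (q(m) = ((1 - 1*(-3)) - 4)*(-1 + m) = ((1 + 3) - 4)*(-1 + m) = (4 - 4)*(-1 + m) = 0*(-1 + m) = 0)
20433/(q(9) - 46*71) - 25558/(-6682) = 20433/(0 - 46*71) - 25558/(-6682) = 20433/(0 - 3266) - 25558*(-1/6682) = 20433/(-3266) + 983/257 = 20433*(-1/3266) + 983/257 = -20433/3266 + 983/257 = -2040803/839362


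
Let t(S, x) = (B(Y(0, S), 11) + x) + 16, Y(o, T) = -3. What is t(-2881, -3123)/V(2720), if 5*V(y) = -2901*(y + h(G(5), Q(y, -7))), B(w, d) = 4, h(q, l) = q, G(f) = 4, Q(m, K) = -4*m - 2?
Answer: 15515/7902324 ≈ 0.0019633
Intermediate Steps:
Q(m, K) = -2 - 4*m
V(y) = -11604/5 - 2901*y/5 (V(y) = (-2901*(y + 4))/5 = (-2901*(4 + y))/5 = (-11604 - 2901*y)/5 = -11604/5 - 2901*y/5)
t(S, x) = 20 + x (t(S, x) = (4 + x) + 16 = 20 + x)
t(-2881, -3123)/V(2720) = (20 - 3123)/(-11604/5 - 2901/5*2720) = -3103/(-11604/5 - 1578144) = -3103/(-7902324/5) = -3103*(-5/7902324) = 15515/7902324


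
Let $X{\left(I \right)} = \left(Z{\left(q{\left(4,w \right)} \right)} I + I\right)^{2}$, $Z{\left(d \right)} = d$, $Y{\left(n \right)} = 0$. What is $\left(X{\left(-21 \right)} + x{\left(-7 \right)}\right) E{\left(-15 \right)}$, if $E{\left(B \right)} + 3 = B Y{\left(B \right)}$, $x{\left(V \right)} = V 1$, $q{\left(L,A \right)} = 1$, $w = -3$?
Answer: $-5271$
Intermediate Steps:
$x{\left(V \right)} = V$
$E{\left(B \right)} = -3$ ($E{\left(B \right)} = -3 + B 0 = -3 + 0 = -3$)
$X{\left(I \right)} = 4 I^{2}$ ($X{\left(I \right)} = \left(1 I + I\right)^{2} = \left(I + I\right)^{2} = \left(2 I\right)^{2} = 4 I^{2}$)
$\left(X{\left(-21 \right)} + x{\left(-7 \right)}\right) E{\left(-15 \right)} = \left(4 \left(-21\right)^{2} - 7\right) \left(-3\right) = \left(4 \cdot 441 - 7\right) \left(-3\right) = \left(1764 - 7\right) \left(-3\right) = 1757 \left(-3\right) = -5271$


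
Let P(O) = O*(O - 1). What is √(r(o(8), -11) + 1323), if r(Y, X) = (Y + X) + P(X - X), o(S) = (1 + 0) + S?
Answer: √1321 ≈ 36.346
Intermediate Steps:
o(S) = 1 + S
P(O) = O*(-1 + O)
r(Y, X) = X + Y (r(Y, X) = (Y + X) + (X - X)*(-1 + (X - X)) = (X + Y) + 0*(-1 + 0) = (X + Y) + 0*(-1) = (X + Y) + 0 = X + Y)
√(r(o(8), -11) + 1323) = √((-11 + (1 + 8)) + 1323) = √((-11 + 9) + 1323) = √(-2 + 1323) = √1321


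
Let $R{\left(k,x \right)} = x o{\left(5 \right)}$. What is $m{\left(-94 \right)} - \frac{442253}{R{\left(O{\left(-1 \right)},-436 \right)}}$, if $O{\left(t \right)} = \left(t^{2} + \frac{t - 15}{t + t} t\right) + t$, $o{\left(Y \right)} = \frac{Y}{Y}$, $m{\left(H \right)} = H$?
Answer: $\frac{401269}{436} \approx 920.34$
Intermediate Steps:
$o{\left(Y \right)} = 1$
$O{\left(t \right)} = - \frac{15}{2} + t^{2} + \frac{3 t}{2}$ ($O{\left(t \right)} = \left(t^{2} + \frac{-15 + t}{2 t} t\right) + t = \left(t^{2} + \left(- \frac{15}{2} + \frac{t}{2}\right)\right) + t = \left(- \frac{15}{2} + t^{2} + \frac{t}{2}\right) + t = - \frac{15}{2} + t^{2} + \frac{3 t}{2}$)
$R{\left(k,x \right)} = x$ ($R{\left(k,x \right)} = x 1 = x$)
$m{\left(-94 \right)} - \frac{442253}{R{\left(O{\left(-1 \right)},-436 \right)}} = -94 - \frac{442253}{-436} = -94 - 442253 \left(- \frac{1}{436}\right) = -94 - - \frac{442253}{436} = -94 + \frac{442253}{436} = \frac{401269}{436}$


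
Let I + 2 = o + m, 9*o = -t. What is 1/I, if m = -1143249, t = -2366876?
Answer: -9/7922383 ≈ -1.1360e-6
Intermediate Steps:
o = 2366876/9 (o = (-1*(-2366876))/9 = (⅑)*2366876 = 2366876/9 ≈ 2.6299e+5)
I = -7922383/9 (I = -2 + (2366876/9 - 1143249) = -2 - 7922365/9 = -7922383/9 ≈ -8.8027e+5)
1/I = 1/(-7922383/9) = -9/7922383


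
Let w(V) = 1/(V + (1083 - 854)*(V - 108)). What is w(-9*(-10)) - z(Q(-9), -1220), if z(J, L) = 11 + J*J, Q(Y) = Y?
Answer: -370945/4032 ≈ -92.000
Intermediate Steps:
z(J, L) = 11 + J**2
w(V) = 1/(-24732 + 230*V) (w(V) = 1/(V + 229*(-108 + V)) = 1/(V + (-24732 + 229*V)) = 1/(-24732 + 230*V))
w(-9*(-10)) - z(Q(-9), -1220) = 1/(2*(-12366 + 115*(-9*(-10)))) - (11 + (-9)**2) = 1/(2*(-12366 + 115*90)) - (11 + 81) = 1/(2*(-12366 + 10350)) - 1*92 = (1/2)/(-2016) - 92 = (1/2)*(-1/2016) - 92 = -1/4032 - 92 = -370945/4032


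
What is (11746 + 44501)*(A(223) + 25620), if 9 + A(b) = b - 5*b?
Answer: 1390369593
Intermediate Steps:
A(b) = -9 - 4*b (A(b) = -9 + (b - 5*b) = -9 - 4*b)
(11746 + 44501)*(A(223) + 25620) = (11746 + 44501)*((-9 - 4*223) + 25620) = 56247*((-9 - 892) + 25620) = 56247*(-901 + 25620) = 56247*24719 = 1390369593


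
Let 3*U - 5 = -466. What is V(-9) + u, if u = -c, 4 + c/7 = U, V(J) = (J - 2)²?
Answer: 3674/3 ≈ 1224.7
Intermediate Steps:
U = -461/3 (U = 5/3 + (⅓)*(-466) = 5/3 - 466/3 = -461/3 ≈ -153.67)
V(J) = (-2 + J)²
c = -3311/3 (c = -28 + 7*(-461/3) = -28 - 3227/3 = -3311/3 ≈ -1103.7)
u = 3311/3 (u = -1*(-3311/3) = 3311/3 ≈ 1103.7)
V(-9) + u = (-2 - 9)² + 3311/3 = (-11)² + 3311/3 = 121 + 3311/3 = 3674/3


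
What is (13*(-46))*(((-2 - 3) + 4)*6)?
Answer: 3588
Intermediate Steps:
(13*(-46))*(((-2 - 3) + 4)*6) = -598*(-5 + 4)*6 = -(-598)*6 = -598*(-6) = 3588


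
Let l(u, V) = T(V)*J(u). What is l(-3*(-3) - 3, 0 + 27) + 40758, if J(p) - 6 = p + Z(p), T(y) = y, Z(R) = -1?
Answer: 41055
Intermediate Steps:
J(p) = 5 + p (J(p) = 6 + (p - 1) = 6 + (-1 + p) = 5 + p)
l(u, V) = V*(5 + u)
l(-3*(-3) - 3, 0 + 27) + 40758 = (0 + 27)*(5 + (-3*(-3) - 3)) + 40758 = 27*(5 + (9 - 3)) + 40758 = 27*(5 + 6) + 40758 = 27*11 + 40758 = 297 + 40758 = 41055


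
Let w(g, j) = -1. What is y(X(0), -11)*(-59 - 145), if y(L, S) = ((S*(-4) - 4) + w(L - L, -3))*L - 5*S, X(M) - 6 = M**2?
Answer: -58956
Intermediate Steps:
X(M) = 6 + M**2
y(L, S) = -5*S + L*(-5 - 4*S) (y(L, S) = ((S*(-4) - 4) - 1)*L - 5*S = ((-4*S - 4) - 1)*L - 5*S = ((-4 - 4*S) - 1)*L - 5*S = (-5 - 4*S)*L - 5*S = L*(-5 - 4*S) - 5*S = -5*S + L*(-5 - 4*S))
y(X(0), -11)*(-59 - 145) = (-5*(6 + 0**2) - 5*(-11) - 4*(6 + 0**2)*(-11))*(-59 - 145) = (-5*(6 + 0) + 55 - 4*(6 + 0)*(-11))*(-204) = (-5*6 + 55 - 4*6*(-11))*(-204) = (-30 + 55 + 264)*(-204) = 289*(-204) = -58956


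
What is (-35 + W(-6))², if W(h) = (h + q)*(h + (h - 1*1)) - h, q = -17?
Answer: 72900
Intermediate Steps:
W(h) = -h + (-1 + 2*h)*(-17 + h) (W(h) = (h - 17)*(h + (h - 1*1)) - h = (-17 + h)*(h + (h - 1)) - h = (-17 + h)*(h + (-1 + h)) - h = (-17 + h)*(-1 + 2*h) - h = (-1 + 2*h)*(-17 + h) - h = -h + (-1 + 2*h)*(-17 + h))
(-35 + W(-6))² = (-35 + (17 - 36*(-6) + 2*(-6)²))² = (-35 + (17 + 216 + 2*36))² = (-35 + (17 + 216 + 72))² = (-35 + 305)² = 270² = 72900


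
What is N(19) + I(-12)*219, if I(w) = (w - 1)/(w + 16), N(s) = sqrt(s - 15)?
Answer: -2839/4 ≈ -709.75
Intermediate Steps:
N(s) = sqrt(-15 + s)
I(w) = (-1 + w)/(16 + w)
N(19) + I(-12)*219 = sqrt(-15 + 19) + ((-1 - 12)/(16 - 12))*219 = sqrt(4) + (-13/4)*219 = 2 + ((1/4)*(-13))*219 = 2 - 13/4*219 = 2 - 2847/4 = -2839/4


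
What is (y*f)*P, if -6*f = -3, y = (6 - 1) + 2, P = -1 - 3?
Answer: -14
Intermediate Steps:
P = -4
y = 7 (y = 5 + 2 = 7)
f = ½ (f = -⅙*(-3) = ½ ≈ 0.50000)
(y*f)*P = (7*(½))*(-4) = (7/2)*(-4) = -14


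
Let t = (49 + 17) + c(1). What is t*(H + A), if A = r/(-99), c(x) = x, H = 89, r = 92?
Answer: 584173/99 ≈ 5900.7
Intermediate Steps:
t = 67 (t = (49 + 17) + 1 = 66 + 1 = 67)
A = -92/99 (A = 92/(-99) = 92*(-1/99) = -92/99 ≈ -0.92929)
t*(H + A) = 67*(89 - 92/99) = 67*(8719/99) = 584173/99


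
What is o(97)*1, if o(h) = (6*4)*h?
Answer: 2328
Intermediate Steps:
o(h) = 24*h
o(97)*1 = (24*97)*1 = 2328*1 = 2328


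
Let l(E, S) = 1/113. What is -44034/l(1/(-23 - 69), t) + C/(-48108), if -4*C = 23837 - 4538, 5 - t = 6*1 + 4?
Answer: -319170402815/64144 ≈ -4.9758e+6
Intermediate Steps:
t = -5 (t = 5 - (6*1 + 4) = 5 - (6 + 4) = 5 - 1*10 = 5 - 10 = -5)
C = -19299/4 (C = -(23837 - 4538)/4 = -¼*19299 = -19299/4 ≈ -4824.8)
l(E, S) = 1/113
-44034/l(1/(-23 - 69), t) + C/(-48108) = -44034/1/113 - 19299/4/(-48108) = -44034*113 - 19299/4*(-1/48108) = -4975842 + 6433/64144 = -319170402815/64144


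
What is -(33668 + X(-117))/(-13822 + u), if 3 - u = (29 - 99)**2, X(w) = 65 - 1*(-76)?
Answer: 33809/18719 ≈ 1.8061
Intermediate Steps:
X(w) = 141 (X(w) = 65 + 76 = 141)
u = -4897 (u = 3 - (29 - 99)**2 = 3 - 1*(-70)**2 = 3 - 1*4900 = 3 - 4900 = -4897)
-(33668 + X(-117))/(-13822 + u) = -(33668 + 141)/(-13822 - 4897) = -33809/(-18719) = -33809*(-1)/18719 = -1*(-33809/18719) = 33809/18719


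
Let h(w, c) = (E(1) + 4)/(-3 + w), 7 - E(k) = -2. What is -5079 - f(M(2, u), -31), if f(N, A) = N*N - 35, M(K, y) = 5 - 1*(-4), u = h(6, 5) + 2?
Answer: -5125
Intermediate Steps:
E(k) = 9 (E(k) = 7 - 1*(-2) = 7 + 2 = 9)
h(w, c) = 13/(-3 + w) (h(w, c) = (9 + 4)/(-3 + w) = 13/(-3 + w))
u = 19/3 (u = 13/(-3 + 6) + 2 = 13/3 + 2 = 19/3 ≈ 6.3333)
M(K, y) = 9 (M(K, y) = 5 + 4 = 9)
f(N, A) = -35 + N² (f(N, A) = N² - 35 = -35 + N²)
-5079 - f(M(2, u), -31) = -5079 - (-35 + 9²) = -5079 - (-35 + 81) = -5079 - 1*46 = -5079 - 46 = -5125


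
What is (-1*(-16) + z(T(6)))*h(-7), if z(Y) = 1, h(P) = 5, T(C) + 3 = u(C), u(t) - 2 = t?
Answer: 85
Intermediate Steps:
u(t) = 2 + t
T(C) = -1 + C (T(C) = -3 + (2 + C) = -1 + C)
(-1*(-16) + z(T(6)))*h(-7) = (-1*(-16) + 1)*5 = (16 + 1)*5 = 17*5 = 85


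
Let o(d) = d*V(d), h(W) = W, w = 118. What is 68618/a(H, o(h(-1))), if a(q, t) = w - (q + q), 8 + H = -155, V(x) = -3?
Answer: 34309/222 ≈ 154.54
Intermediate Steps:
H = -163 (H = -8 - 155 = -163)
o(d) = -3*d (o(d) = d*(-3) = -3*d)
a(q, t) = 118 - 2*q (a(q, t) = 118 - (q + q) = 118 - 2*q)
68618/a(H, o(h(-1))) = 68618/(118 - 2*(-163)) = 68618/(118 + 326) = 68618/444 = 68618*(1/444) = 34309/222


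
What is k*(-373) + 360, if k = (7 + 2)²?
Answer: -29853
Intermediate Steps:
k = 81 (k = 9² = 81)
k*(-373) + 360 = 81*(-373) + 360 = -30213 + 360 = -29853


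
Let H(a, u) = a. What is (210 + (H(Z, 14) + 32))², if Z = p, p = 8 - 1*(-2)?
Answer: 63504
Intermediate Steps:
p = 10 (p = 8 + 2 = 10)
Z = 10
(210 + (H(Z, 14) + 32))² = (210 + (10 + 32))² = (210 + 42)² = 252² = 63504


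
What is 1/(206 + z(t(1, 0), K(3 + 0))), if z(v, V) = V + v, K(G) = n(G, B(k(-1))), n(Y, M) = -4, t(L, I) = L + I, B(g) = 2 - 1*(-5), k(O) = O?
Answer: 1/203 ≈ 0.0049261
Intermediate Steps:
B(g) = 7 (B(g) = 2 + 5 = 7)
t(L, I) = I + L
K(G) = -4
1/(206 + z(t(1, 0), K(3 + 0))) = 1/(206 + (-4 + (0 + 1))) = 1/(206 + (-4 + 1)) = 1/(206 - 3) = 1/203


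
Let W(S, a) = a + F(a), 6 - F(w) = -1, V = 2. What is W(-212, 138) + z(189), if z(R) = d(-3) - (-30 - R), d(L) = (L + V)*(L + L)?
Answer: 370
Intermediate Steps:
d(L) = 2*L*(2 + L) (d(L) = (L + 2)*(L + L) = (2 + L)*(2*L) = 2*L*(2 + L))
F(w) = 7 (F(w) = 6 - 1*(-1) = 6 + 1 = 7)
W(S, a) = 7 + a (W(S, a) = a + 7 = 7 + a)
z(R) = 36 + R (z(R) = 2*(-3)*(2 - 3) - (-30 - R) = 2*(-3)*(-1) + (30 + R) = 6 + (30 + R) = 36 + R)
W(-212, 138) + z(189) = (7 + 138) + (36 + 189) = 145 + 225 = 370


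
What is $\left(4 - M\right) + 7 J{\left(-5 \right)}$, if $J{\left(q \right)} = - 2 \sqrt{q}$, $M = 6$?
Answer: $-2 - 14 i \sqrt{5} \approx -2.0 - 31.305 i$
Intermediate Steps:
$\left(4 - M\right) + 7 J{\left(-5 \right)} = \left(4 - 6\right) + 7 \left(- 2 \sqrt{-5}\right) = \left(4 - 6\right) + 7 \left(- 2 i \sqrt{5}\right) = -2 + 7 \left(- 2 i \sqrt{5}\right) = -2 - 14 i \sqrt{5}$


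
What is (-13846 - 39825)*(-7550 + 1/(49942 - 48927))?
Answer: 411294237079/1015 ≈ 4.0522e+8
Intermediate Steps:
(-13846 - 39825)*(-7550 + 1/(49942 - 48927)) = -53671*(-7550 + 1/1015) = -53671*(-7663249/1015) = 411294237079/1015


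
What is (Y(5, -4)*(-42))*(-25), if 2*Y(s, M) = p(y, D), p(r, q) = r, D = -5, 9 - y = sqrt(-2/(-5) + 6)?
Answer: 4725 - 420*sqrt(10) ≈ 3396.8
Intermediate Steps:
y = 9 - 4*sqrt(10)/5 (y = 9 - sqrt(-2/(-5) + 6) = 9 - sqrt(-2*(-1/5) + 6) = 9 - sqrt(2/5 + 6) = 9 - sqrt(32/5) = 9 - 4*sqrt(10)/5 ≈ 6.4702)
Y(s, M) = 9/2 - 2*sqrt(10)/5 (Y(s, M) = (9 - 4*sqrt(10)/5)/2 = 9/2 - 2*sqrt(10)/5)
(Y(5, -4)*(-42))*(-25) = ((9/2 - 2*sqrt(10)/5)*(-42))*(-25) = (-189 + 84*sqrt(10)/5)*(-25) = 4725 - 420*sqrt(10)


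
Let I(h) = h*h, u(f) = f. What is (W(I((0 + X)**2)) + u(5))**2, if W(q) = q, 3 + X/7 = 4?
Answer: 5788836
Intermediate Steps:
X = 7 (X = -21 + 7*4 = -21 + 28 = 7)
I(h) = h**2
(W(I((0 + X)**2)) + u(5))**2 = (((0 + 7)**2)**2 + 5)**2 = ((7**2)**2 + 5)**2 = (49**2 + 5)**2 = (2401 + 5)**2 = 2406**2 = 5788836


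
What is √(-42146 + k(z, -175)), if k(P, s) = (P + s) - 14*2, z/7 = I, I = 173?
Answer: I*√41138 ≈ 202.82*I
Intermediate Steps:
z = 1211 (z = 7*173 = 1211)
k(P, s) = -28 + P + s (k(P, s) = (P + s) - 28 = -28 + P + s)
√(-42146 + k(z, -175)) = √(-42146 + (-28 + 1211 - 175)) = √(-42146 + 1008) = √(-41138) = I*√41138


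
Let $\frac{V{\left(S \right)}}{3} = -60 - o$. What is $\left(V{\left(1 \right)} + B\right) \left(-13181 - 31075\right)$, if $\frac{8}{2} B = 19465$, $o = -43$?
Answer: $-213103704$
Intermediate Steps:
$B = \frac{19465}{4}$ ($B = \frac{1}{4} \cdot 19465 = \frac{19465}{4} \approx 4866.3$)
$V{\left(S \right)} = -51$ ($V{\left(S \right)} = 3 \left(-60 - -43\right) = 3 \left(-60 + 43\right) = 3 \left(-17\right) = -51$)
$\left(V{\left(1 \right)} + B\right) \left(-13181 - 31075\right) = \left(-51 + \frac{19465}{4}\right) \left(-13181 - 31075\right) = \frac{19261}{4} \left(-44256\right) = -213103704$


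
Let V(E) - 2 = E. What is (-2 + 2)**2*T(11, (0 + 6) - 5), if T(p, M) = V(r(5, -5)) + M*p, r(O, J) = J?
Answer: 0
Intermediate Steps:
V(E) = 2 + E
T(p, M) = -3 + M*p (T(p, M) = (2 - 5) + M*p = -3 + M*p)
(-2 + 2)**2*T(11, (0 + 6) - 5) = (-2 + 2)**2*(-3 + ((0 + 6) - 5)*11) = 0**2*(-3 + (6 - 5)*11) = 0*(-3 + 1*11) = 0*(-3 + 11) = 0*8 = 0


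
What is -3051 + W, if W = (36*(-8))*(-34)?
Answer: 6741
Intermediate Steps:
W = 9792 (W = -288*(-34) = 9792)
-3051 + W = -3051 + 9792 = 6741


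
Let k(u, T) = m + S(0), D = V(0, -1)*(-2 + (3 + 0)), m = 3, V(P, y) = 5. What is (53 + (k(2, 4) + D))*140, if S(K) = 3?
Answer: 8960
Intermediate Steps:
D = 5 (D = 5*(-2 + (3 + 0)) = 5*(-2 + 3) = 5*1 = 5)
k(u, T) = 6 (k(u, T) = 3 + 3 = 6)
(53 + (k(2, 4) + D))*140 = (53 + (6 + 5))*140 = (53 + 11)*140 = 64*140 = 8960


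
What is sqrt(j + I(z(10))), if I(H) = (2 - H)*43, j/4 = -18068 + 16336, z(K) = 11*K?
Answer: 2*I*sqrt(2893) ≈ 107.57*I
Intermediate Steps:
j = -6928 (j = 4*(-18068 + 16336) = 4*(-1732) = -6928)
I(H) = 86 - 43*H
sqrt(j + I(z(10))) = sqrt(-6928 + (86 - 473*10)) = sqrt(-6928 + (86 - 43*110)) = sqrt(-6928 + (86 - 4730)) = sqrt(-6928 - 4644) = sqrt(-11572) = 2*I*sqrt(2893)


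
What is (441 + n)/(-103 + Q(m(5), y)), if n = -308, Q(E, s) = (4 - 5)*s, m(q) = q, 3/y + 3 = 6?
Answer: -133/104 ≈ -1.2788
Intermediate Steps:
y = 1 (y = 3/(-3 + 6) = 3/3 = 3*(1/3) = 1)
Q(E, s) = -s
(441 + n)/(-103 + Q(m(5), y)) = (441 - 308)/(-103 - 1*1) = 133/(-103 - 1) = 133/(-104) = 133*(-1/104) = -133/104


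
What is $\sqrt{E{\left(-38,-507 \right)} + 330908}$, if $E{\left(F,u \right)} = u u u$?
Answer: $i \sqrt{129992935} \approx 11401.0 i$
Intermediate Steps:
$E{\left(F,u \right)} = u^{3}$ ($E{\left(F,u \right)} = u^{2} u = u^{3}$)
$\sqrt{E{\left(-38,-507 \right)} + 330908} = \sqrt{\left(-507\right)^{3} + 330908} = \sqrt{-130323843 + 330908} = \sqrt{-129992935} = i \sqrt{129992935}$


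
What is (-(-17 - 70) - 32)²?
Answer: 3025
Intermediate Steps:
(-(-17 - 70) - 32)² = (-1*(-87) - 32)² = (87 - 32)² = 55² = 3025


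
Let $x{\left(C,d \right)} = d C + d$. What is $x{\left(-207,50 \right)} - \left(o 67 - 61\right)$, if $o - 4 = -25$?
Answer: $-8832$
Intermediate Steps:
$o = -21$ ($o = 4 - 25 = -21$)
$x{\left(C,d \right)} = d + C d$ ($x{\left(C,d \right)} = C d + d = d + C d$)
$x{\left(-207,50 \right)} - \left(o 67 - 61\right) = 50 \left(1 - 207\right) - \left(\left(-21\right) 67 - 61\right) = 50 \left(-206\right) - \left(-1407 - 61\right) = -10300 - -1468 = -10300 + 1468 = -8832$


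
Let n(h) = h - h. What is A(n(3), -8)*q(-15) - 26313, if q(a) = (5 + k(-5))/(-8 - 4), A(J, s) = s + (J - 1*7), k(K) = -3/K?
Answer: -26306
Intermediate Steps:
n(h) = 0
A(J, s) = -7 + J + s (A(J, s) = s + (J - 7) = s + (-7 + J) = -7 + J + s)
q(a) = -7/15 (q(a) = (5 - 3/(-5))/(-8 - 4) = (5 - 3*(-⅕))/(-12) = (5 + ⅗)*(-1/12) = (28/5)*(-1/12) = -7/15)
A(n(3), -8)*q(-15) - 26313 = (-7 + 0 - 8)*(-7/15) - 26313 = -15*(-7/15) - 26313 = 7 - 26313 = -26306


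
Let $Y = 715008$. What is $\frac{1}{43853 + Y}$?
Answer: $\frac{1}{758861} \approx 1.3178 \cdot 10^{-6}$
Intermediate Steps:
$\frac{1}{43853 + Y} = \frac{1}{43853 + 715008} = \frac{1}{758861}$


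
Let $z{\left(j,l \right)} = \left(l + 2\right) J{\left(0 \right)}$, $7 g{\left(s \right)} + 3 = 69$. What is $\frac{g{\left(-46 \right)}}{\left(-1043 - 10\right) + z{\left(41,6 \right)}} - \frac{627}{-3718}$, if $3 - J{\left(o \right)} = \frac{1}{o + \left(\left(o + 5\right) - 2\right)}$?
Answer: $\frac{1167981}{7322770} \approx 0.1595$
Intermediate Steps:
$g{\left(s \right)} = \frac{66}{7}$ ($g{\left(s \right)} = - \frac{3}{7} + \frac{1}{7} \cdot 69 = - \frac{3}{7} + \frac{69}{7} = \frac{66}{7}$)
$J{\left(o \right)} = 3 - \frac{1}{3 + 2 o}$ ($J{\left(o \right)} = 3 - \frac{1}{o + \left(\left(o + 5\right) - 2\right)} = 3 - \frac{1}{o + \left(\left(5 + o\right) - 2\right)} = 3 - \frac{1}{o + \left(3 + o\right)} = 3 - \frac{1}{3 + 2 o}$)
$z{\left(j,l \right)} = \frac{16}{3} + \frac{8 l}{3}$ ($z{\left(j,l \right)} = \left(l + 2\right) \frac{2 \left(4 + 3 \cdot 0\right)}{3 + 2 \cdot 0} = \left(2 + l\right) \frac{2 \left(4 + 0\right)}{3 + 0} = \left(2 + l\right) 2 \cdot \frac{1}{3} \cdot 4 = \left(2 + l\right) \frac{8}{3} = \frac{16}{3} + \frac{8 l}{3}$)
$\frac{g{\left(-46 \right)}}{\left(-1043 - 10\right) + z{\left(41,6 \right)}} - \frac{627}{-3718} = \frac{66}{7 \left(\left(-1043 - 10\right) + \left(\frac{16}{3} + \frac{8}{3} \cdot 6\right)\right)} - \frac{627}{-3718} = \frac{66}{7 \left(\left(-1043 - 10\right) + \left(\frac{16}{3} + 16\right)\right)} - - \frac{57}{338} = \frac{66}{7 \left(-1053 + \frac{64}{3}\right)} + \frac{57}{338} = \frac{66}{7 \left(- \frac{3095}{3}\right)} + \frac{57}{338} = \frac{66}{7} \left(- \frac{3}{3095}\right) + \frac{57}{338} = - \frac{198}{21665} + \frac{57}{338} = \frac{1167981}{7322770}$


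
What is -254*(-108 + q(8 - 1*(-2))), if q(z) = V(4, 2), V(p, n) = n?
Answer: 26924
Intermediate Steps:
q(z) = 2
-254*(-108 + q(8 - 1*(-2))) = -254*(-108 + 2) = -254*(-106) = 26924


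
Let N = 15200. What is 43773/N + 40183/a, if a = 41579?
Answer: 2430819167/632000800 ≈ 3.8462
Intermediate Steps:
43773/N + 40183/a = 43773/15200 + 40183/41579 = 2430819167/632000800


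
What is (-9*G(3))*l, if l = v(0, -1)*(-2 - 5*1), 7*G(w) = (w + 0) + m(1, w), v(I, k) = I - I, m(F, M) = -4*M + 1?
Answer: 0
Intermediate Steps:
m(F, M) = 1 - 4*M
v(I, k) = 0
G(w) = ⅐ - 3*w/7 (G(w) = ((w + 0) + (1 - 4*w))/7 = (w + (1 - 4*w))/7 = (1 - 3*w)/7 = ⅐ - 3*w/7)
l = 0 (l = 0*(-2 - 5*1) = 0*(-2 - 5) = 0*(-7) = 0)
(-9*G(3))*l = -9*(⅐ - 3/7*3)*0 = -9*(⅐ - 9/7)*0 = -9*(-8/7)*0 = (72/7)*0 = 0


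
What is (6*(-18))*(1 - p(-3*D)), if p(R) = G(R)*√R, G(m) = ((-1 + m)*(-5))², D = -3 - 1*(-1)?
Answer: -108 + 67500*√6 ≈ 1.6523e+5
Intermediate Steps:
D = -2 (D = -3 + 1 = -2)
G(m) = (5 - 5*m)²
p(R) = 25*√R*(-1 + R)² (p(R) = (25*(-1 + R)²)*√R = 25*√R*(-1 + R)²)
(6*(-18))*(1 - p(-3*D)) = (6*(-18))*(1 - 25*√(-3*(-2))*(-1 - 3*(-2))²) = -108*(1 - 25*√6*(-1 + 6)²) = -108*(1 - 25*√6*5²) = -108*(1 - 25*√6*25) = -108*(1 - 625*√6) = -108 + 67500*√6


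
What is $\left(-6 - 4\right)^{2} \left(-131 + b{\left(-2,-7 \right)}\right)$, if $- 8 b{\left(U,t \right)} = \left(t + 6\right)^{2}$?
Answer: $- \frac{26225}{2} \approx -13113.0$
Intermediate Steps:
$b{\left(U,t \right)} = - \frac{\left(6 + t\right)^{2}}{8}$ ($b{\left(U,t \right)} = - \frac{\left(t + 6\right)^{2}}{8} = - \frac{\left(6 + t\right)^{2}}{8}$)
$\left(-6 - 4\right)^{2} \left(-131 + b{\left(-2,-7 \right)}\right) = \left(-6 - 4\right)^{2} \left(-131 - \frac{\left(6 - 7\right)^{2}}{8}\right) = \left(-10\right)^{2} \left(-131 - \frac{\left(-1\right)^{2}}{8}\right) = 100 \left(-131 - \frac{1}{8}\right) = 100 \left(- \frac{1049}{8}\right) = - \frac{26225}{2}$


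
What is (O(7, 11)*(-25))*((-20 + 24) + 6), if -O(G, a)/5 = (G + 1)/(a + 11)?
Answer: 5000/11 ≈ 454.55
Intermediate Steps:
O(G, a) = -5*(1 + G)/(11 + a) (O(G, a) = -5*(G + 1)/(a + 11) = -5*(1 + G)/(11 + a))
(O(7, 11)*(-25))*((-20 + 24) + 6) = ((5*(-1 - 1*7)/(11 + 11))*(-25))*((-20 + 24) + 6) = ((5*(-1 - 7)/22)*(-25))*(4 + 6) = ((5*(1/22)*(-8))*(-25))*10 = -20/11*(-25)*10 = (500/11)*10 = 5000/11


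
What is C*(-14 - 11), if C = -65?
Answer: 1625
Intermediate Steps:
C*(-14 - 11) = -65*(-14 - 11) = -65*(-25) = 1625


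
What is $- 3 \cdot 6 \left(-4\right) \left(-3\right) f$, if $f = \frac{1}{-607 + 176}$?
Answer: $\frac{216}{431} \approx 0.50116$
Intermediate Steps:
$f = - \frac{1}{431}$ ($f = \frac{1}{-431} = - \frac{1}{431} \approx -0.0023202$)
$- 3 \cdot 6 \left(-4\right) \left(-3\right) f = - 3 \cdot 6 \left(-4\right) \left(-3\right) \left(- \frac{1}{431}\right) = \left(-3\right) \left(-24\right) \left(-3\right) \left(- \frac{1}{431}\right) = 72 \left(-3\right) \left(- \frac{1}{431}\right) = \left(-216\right) \left(- \frac{1}{431}\right) = \frac{216}{431}$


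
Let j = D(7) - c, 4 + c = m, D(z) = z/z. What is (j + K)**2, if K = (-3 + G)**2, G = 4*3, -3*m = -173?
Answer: 7225/9 ≈ 802.78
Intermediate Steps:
D(z) = 1
m = 173/3 (m = -1/3*(-173) = 173/3 ≈ 57.667)
c = 161/3 (c = -4 + 173/3 = 161/3 ≈ 53.667)
G = 12
j = -158/3 (j = 1 - 1*161/3 = 1 - 161/3 = -158/3 ≈ -52.667)
K = 81 (K = (-3 + 12)**2 = 9**2 = 81)
(j + K)**2 = (-158/3 + 81)**2 = (85/3)**2 = 7225/9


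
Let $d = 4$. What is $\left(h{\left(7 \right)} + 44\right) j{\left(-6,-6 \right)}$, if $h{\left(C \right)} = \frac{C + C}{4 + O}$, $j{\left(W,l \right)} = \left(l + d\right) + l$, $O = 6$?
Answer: $- \frac{1816}{5} \approx -363.2$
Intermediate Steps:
$j{\left(W,l \right)} = 4 + 2 l$ ($j{\left(W,l \right)} = \left(l + 4\right) + l = \left(4 + l\right) + l = 4 + 2 l$)
$h{\left(C \right)} = \frac{C}{5}$ ($h{\left(C \right)} = \frac{C + C}{4 + 6} = \frac{2 C}{10} = 2 C \frac{1}{10} = \frac{C}{5}$)
$\left(h{\left(7 \right)} + 44\right) j{\left(-6,-6 \right)} = \left(\frac{1}{5} \cdot 7 + 44\right) \left(4 + 2 \left(-6\right)\right) = \left(\frac{7}{5} + 44\right) \left(4 - 12\right) = \frac{227}{5} \left(-8\right) = - \frac{1816}{5}$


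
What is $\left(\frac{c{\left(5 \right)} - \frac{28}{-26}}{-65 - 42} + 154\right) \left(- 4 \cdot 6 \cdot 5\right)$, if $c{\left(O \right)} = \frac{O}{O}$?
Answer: $- \frac{25702440}{1391} \approx -18478.0$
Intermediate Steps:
$c{\left(O \right)} = 1$
$\left(\frac{c{\left(5 \right)} - \frac{28}{-26}}{-65 - 42} + 154\right) \left(- 4 \cdot 6 \cdot 5\right) = \left(\frac{1 - \frac{28}{-26}}{-65 - 42} + 154\right) \left(- 4 \cdot 6 \cdot 5\right) = \left(\frac{1 - - \frac{14}{13}}{-107} + 154\right) \left(\left(-4\right) 30\right) = \left(\left(1 + \frac{14}{13}\right) \left(- \frac{1}{107}\right) + 154\right) \left(-120\right) = \left(\frac{27}{13} \left(- \frac{1}{107}\right) + 154\right) \left(-120\right) = \left(- \frac{27}{1391} + 154\right) \left(-120\right) = \frac{214187}{1391} \left(-120\right) = - \frac{25702440}{1391}$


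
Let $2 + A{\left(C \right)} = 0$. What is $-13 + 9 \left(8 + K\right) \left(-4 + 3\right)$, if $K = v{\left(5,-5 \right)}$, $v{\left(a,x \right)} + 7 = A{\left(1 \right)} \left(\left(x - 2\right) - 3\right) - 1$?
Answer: $-193$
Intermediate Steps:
$A{\left(C \right)} = -2$ ($A{\left(C \right)} = -2 + 0 = -2$)
$v{\left(a,x \right)} = 2 - 2 x$ ($v{\left(a,x \right)} = -7 - \left(1 + 2 \left(\left(x - 2\right) - 3\right)\right) = -7 - \left(1 + 2 \left(\left(-2 + x\right) - 3\right)\right) = -7 - \left(1 + 2 \left(-5 + x\right)\right) = -7 - \left(-9 + 2 x\right) = 2 - 2 x$)
$K = 12$ ($K = 2 - -10 = 2 + 10 = 12$)
$-13 + 9 \left(8 + K\right) \left(-4 + 3\right) = -13 + 9 \left(8 + 12\right) \left(-4 + 3\right) = -13 + 9 \cdot 20 \left(-1\right) = -13 + 9 \left(-20\right) = -13 - 180 = -193$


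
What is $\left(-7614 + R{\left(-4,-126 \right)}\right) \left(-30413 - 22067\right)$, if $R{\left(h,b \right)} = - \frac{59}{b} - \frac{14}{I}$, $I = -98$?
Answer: $\frac{3595955840}{9} \approx 3.9955 \cdot 10^{8}$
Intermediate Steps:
$R{\left(h,b \right)} = \frac{1}{7} - \frac{59}{b}$ ($R{\left(h,b \right)} = - \frac{59}{b} - \frac{14}{-98} = - \frac{59}{b} - - \frac{1}{7} = - \frac{59}{b} + \frac{1}{7} = \frac{1}{7} - \frac{59}{b}$)
$\left(-7614 + R{\left(-4,-126 \right)}\right) \left(-30413 - 22067\right) = \left(-7614 + \frac{-413 - 126}{7 \left(-126\right)}\right) \left(-30413 - 22067\right) = \left(-7614 + \frac{1}{7} \left(- \frac{1}{126}\right) \left(-539\right)\right) \left(-52480\right) = \left(-7614 + \frac{11}{18}\right) \left(-52480\right) = \left(- \frac{137041}{18}\right) \left(-52480\right) = \frac{3595955840}{9}$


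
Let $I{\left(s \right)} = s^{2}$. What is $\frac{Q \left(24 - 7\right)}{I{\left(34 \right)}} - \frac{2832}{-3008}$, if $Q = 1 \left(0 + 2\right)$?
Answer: $\frac{3103}{3196} \approx 0.9709$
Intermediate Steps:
$Q = 2$ ($Q = 1 \cdot 2 = 2$)
$\frac{Q \left(24 - 7\right)}{I{\left(34 \right)}} - \frac{2832}{-3008} = \frac{2 \left(24 - 7\right)}{34^{2}} - \frac{2832}{-3008} = \frac{2 \cdot 17}{1156} - - \frac{177}{188} = 34 \cdot \frac{1}{1156} + \frac{177}{188} = \frac{1}{34} + \frac{177}{188} = \frac{3103}{3196}$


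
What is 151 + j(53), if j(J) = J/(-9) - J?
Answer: 829/9 ≈ 92.111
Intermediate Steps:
j(J) = -10*J/9 (j(J) = J*(-1/9) - J = -J/9 - J = -10*J/9)
151 + j(53) = 151 - 10/9*53 = 151 - 530/9 = 829/9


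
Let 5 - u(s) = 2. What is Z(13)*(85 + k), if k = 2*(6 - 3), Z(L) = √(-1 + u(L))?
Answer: 91*√2 ≈ 128.69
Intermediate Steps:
u(s) = 3 (u(s) = 5 - 1*2 = 5 - 2 = 3)
Z(L) = √2 (Z(L) = √(-1 + 3) = √2)
k = 6 (k = 2*3 = 6)
Z(13)*(85 + k) = √2*(85 + 6) = √2*91 = 91*√2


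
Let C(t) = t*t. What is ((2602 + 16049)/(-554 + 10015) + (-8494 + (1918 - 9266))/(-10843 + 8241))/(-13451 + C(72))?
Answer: -99205532/101756527187 ≈ -0.00097493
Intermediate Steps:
C(t) = t²
((2602 + 16049)/(-554 + 10015) + (-8494 + (1918 - 9266))/(-10843 + 8241))/(-13451 + C(72)) = ((2602 + 16049)/(-554 + 10015) + (-8494 + (1918 - 9266))/(-10843 + 8241))/(-13451 + 72²) = (18651/9461 + (-8494 - 7348)/(-2602))/(-13451 + 5184) = (18651*(1/9461) - 15842*(-1/2602))/(-8267) = (18651/9461 + 7921/1301)*(-1/8267) = (99205532/12308761)*(-1/8267) = -99205532/101756527187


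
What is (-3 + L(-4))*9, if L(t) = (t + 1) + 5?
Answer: -9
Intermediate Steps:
L(t) = 6 + t (L(t) = (1 + t) + 5 = 6 + t)
(-3 + L(-4))*9 = (-3 + (6 - 4))*9 = (-3 + 2)*9 = -1*9 = -9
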